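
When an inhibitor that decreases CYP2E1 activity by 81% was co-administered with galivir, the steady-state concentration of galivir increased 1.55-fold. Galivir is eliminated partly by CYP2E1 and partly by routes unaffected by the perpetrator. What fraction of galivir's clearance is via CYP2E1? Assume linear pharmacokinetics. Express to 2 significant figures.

Let x = fm,CYP2E1. Because steady-state concentration ∝ 1/CL, relative clearance fell to 1/1.55 = 0.6452.
Only the CYP2E1 route changed, so 0.6452 = x·0.19 + (1 − x), giving x = 0.44.

0.44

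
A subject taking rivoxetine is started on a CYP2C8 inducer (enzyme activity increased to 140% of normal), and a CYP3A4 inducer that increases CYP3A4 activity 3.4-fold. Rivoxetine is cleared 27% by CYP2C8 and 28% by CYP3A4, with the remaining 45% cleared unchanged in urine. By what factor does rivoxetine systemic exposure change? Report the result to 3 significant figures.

The CYP2C8 pathway (27% of clearance) is boosted to 1.4× activity: 0.27 × 1.4 = 0.378.
The CYP3A4 pathway (28% of clearance) increases to 3.4× activity: 0.28 × 3.4 = 0.952.
Non-CYP routes (45%) are unchanged.
New clearance relative to baseline: 0.378 + 0.952 + 0.45 = 1.78.
Net systemic exposure ratio = 1 / 1.78 = 0.562.

0.562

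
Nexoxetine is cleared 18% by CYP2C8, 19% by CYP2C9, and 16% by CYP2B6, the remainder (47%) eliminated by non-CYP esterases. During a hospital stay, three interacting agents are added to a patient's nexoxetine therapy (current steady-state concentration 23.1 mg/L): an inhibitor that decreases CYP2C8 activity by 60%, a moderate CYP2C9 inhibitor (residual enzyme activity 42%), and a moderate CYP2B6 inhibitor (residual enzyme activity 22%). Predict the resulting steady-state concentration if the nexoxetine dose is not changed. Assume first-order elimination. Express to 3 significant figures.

35.2 mg/L

The CYP2C8 pathway (18% of clearance) drops to 0.4× activity: 0.18 × 0.4 = 0.072.
The CYP2C9 pathway (19% of clearance) drops to 0.42× activity: 0.19 × 0.42 = 0.0798.
The CYP2B6 pathway (16% of clearance) falls to 0.22× activity: 0.16 × 0.22 = 0.0352.
The remaining 47% of clearance is unaffected.
CL_new/CL_old = 0.072 + 0.0798 + 0.0352 + 0.47 = 0.657.
Dividing the baseline by the relative clearance: 23.1 / 0.657 = 35.2 mg/L.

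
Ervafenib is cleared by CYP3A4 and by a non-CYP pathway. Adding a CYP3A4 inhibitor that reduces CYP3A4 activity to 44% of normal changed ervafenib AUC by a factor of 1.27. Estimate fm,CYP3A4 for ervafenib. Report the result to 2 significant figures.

0.38

Let x = fm,CYP3A4. Because AUC ∝ 1/CL, relative clearance fell to 1/1.27 = 0.7874.
Setting x·0.44 + (1 − x) = 0.7874 and solving: x = (0.7874 − 1)/(0.44 − 1) = 0.38.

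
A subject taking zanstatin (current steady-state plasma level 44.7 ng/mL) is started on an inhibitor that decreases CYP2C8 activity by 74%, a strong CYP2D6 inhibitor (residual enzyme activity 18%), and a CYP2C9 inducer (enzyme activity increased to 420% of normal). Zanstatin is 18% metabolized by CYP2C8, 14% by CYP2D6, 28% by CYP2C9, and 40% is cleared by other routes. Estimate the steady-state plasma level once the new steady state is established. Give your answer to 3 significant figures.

The CYP2C8 pathway (18% of clearance) drops to 0.26× activity: 0.18 × 0.26 = 0.0468.
The CYP2D6 pathway (14% of clearance) drops to 0.18× activity: 0.14 × 0.18 = 0.0252.
The CYP2C9 pathway (28% of clearance) is boosted to 4.2× activity: 0.28 × 4.2 = 1.176.
The remaining 40% of clearance is unaffected.
CL_new/CL_old = 0.0468 + 0.0252 + 1.176 + 0.4 = 1.648.
New steady-state plasma level = 44.7 / 1.648 = 27.1 ng/mL (concentration scales inversely with clearance).

27.1 ng/mL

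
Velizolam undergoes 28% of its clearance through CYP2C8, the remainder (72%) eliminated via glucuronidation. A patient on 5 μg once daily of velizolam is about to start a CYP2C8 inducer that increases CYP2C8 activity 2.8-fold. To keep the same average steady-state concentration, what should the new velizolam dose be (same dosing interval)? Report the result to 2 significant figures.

7.5 μg

The CYP2C8 pathway (28% of clearance) is boosted to 2.8× activity: 0.28 × 2.8 = 0.784.
The remaining 72% of clearance is unaffected.
Relative clearance = 0.784 + 0.72 = 1.504.
Exposure is unchanged when dose changes in proportion to clearance. New dose = 5 μg × 1.504 = 7.5 μg.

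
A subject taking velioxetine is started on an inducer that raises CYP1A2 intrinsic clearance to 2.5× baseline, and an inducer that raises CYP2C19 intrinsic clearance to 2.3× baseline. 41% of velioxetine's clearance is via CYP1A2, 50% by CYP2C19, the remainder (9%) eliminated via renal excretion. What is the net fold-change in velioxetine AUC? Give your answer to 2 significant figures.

0.44

The CYP1A2 pathway (41% of clearance) is boosted to 2.5× activity: 0.41 × 2.5 = 1.025.
The CYP2C19 pathway (50% of clearance) rises to 2.3× activity: 0.5 × 2.3 = 1.15.
The remaining 9% of clearance is unaffected.
Relative clearance = 1.025 + 1.15 + 0.09 = 2.265.
AUC ∝ 1/CL: fold-change = 1 / 2.265 = 0.44.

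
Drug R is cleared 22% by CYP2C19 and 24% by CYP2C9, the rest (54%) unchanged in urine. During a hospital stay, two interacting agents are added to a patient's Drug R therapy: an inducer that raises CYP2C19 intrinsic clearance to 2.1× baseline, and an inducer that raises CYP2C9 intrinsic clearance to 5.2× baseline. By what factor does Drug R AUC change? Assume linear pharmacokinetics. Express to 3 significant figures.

0.444

CYP2C19: 0.22 × 2.1 = 0.462
CYP2C9: 0.24 × 5.2 = 1.248
Other: 0.54 (unchanged)
CL_new/CL_old = 0.462 + 1.248 + 0.54 = 2.25.
AUC ∝ 1/CL: fold-change = 1 / 2.25 = 0.444.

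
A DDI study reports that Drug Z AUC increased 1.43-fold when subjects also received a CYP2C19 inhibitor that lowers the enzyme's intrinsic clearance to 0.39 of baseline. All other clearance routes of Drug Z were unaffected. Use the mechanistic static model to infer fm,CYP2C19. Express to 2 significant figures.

0.49

Let x = fm,CYP2C19. Because AUC ∝ 1/CL, relative clearance fell to 1/1.43 = 0.6993.
Setting x·0.39 + (1 − x) = 0.6993 and solving: x = (0.6993 − 1)/(0.39 − 1) = 0.49.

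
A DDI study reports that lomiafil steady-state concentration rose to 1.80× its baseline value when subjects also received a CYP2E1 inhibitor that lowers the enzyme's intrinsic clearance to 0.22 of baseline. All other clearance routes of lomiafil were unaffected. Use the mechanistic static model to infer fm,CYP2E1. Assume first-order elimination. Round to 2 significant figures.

Write x for the fraction cleared via CYP2E1. The observed steady-state concentration change means clearance fell to 1/1.80 = 0.5556 of baseline.
Setting x·0.22 + (1 − x) = 0.5556 and solving: x = (0.5556 − 1)/(0.22 − 1) = 0.57.

0.57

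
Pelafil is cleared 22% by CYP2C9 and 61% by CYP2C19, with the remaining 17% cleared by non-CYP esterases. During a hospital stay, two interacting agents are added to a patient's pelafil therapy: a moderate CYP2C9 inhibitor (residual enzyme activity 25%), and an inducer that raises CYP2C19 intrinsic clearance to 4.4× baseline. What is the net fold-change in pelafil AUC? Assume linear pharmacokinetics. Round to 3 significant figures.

CYP2C9: 0.22 × 0.25 = 0.055
CYP2C19: 0.61 × 4.4 = 2.684
Other: 0.17 (unchanged)
CL_new/CL_old = 0.055 + 2.684 + 0.17 = 2.909.
Net AUC ratio = 1 / 2.909 = 0.344.

0.344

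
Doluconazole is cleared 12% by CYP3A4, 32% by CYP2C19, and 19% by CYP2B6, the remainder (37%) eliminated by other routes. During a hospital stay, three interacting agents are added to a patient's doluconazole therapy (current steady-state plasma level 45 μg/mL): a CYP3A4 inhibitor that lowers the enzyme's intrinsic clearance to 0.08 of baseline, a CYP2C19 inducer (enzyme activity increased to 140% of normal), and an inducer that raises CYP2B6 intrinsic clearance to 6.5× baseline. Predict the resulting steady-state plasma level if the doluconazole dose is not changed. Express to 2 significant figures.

22 μg/mL

The CYP3A4 pathway (12% of clearance) is reduced to 0.08× activity: 0.12 × 0.08 = 0.0096.
The CYP2C19 pathway (32% of clearance) increases to 1.4× activity: 0.32 × 1.4 = 0.448.
The CYP2B6 pathway (19% of clearance) is boosted to 6.5× activity: 0.19 × 6.5 = 1.235.
Non-CYP routes (37%) are unchanged.
New clearance relative to baseline: 0.0096 + 0.448 + 1.235 + 0.37 = 2.0626.
Dividing the baseline by the relative clearance: 45 / 2.0626 = 22 μg/mL.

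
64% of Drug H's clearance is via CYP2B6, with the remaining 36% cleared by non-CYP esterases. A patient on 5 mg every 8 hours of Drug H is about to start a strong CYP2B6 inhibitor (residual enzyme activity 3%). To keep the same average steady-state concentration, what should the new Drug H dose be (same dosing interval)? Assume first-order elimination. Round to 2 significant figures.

The CYP2B6 pathway (64% of clearance) drops to 0.03× activity: 0.64 × 0.03 = 0.0192.
The remaining 36% of clearance is unaffected.
Relative clearance = 0.0192 + 0.36 = 0.3792.
Css,avg = (dose rate)/CL, so holding Css fixed requires dose ∝ CL: 5 × 0.3792 = 1.9 mg.

1.9 mg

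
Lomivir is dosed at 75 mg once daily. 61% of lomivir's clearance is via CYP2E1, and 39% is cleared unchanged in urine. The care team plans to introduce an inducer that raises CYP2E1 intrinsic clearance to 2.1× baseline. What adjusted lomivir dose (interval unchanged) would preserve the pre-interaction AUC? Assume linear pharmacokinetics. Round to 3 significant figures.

125 mg

The CYP2E1 pathway (61% of clearance) is boosted to 2.1× activity: 0.61 × 2.1 = 1.281.
The remaining 39% of clearance is unaffected.
New clearance relative to baseline: 1.281 + 0.39 = 1.671.
To maintain the same steady-state level, dose must scale with clearance: new dose = 75 × 1.671 = 125 mg.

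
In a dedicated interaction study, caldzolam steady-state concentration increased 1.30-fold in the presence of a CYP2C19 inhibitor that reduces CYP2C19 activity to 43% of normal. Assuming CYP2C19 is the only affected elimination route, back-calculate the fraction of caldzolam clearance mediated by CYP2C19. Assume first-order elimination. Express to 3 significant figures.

0.405

Call the CYP2C19 fraction fm. After the interaction, CL_new/CL_old = fm × 0.43 + (1 − fm).
Steady-state concentration ratio = 1 / (new CL fraction), so new CL fraction = 1 / 1.30 = 0.7692.
fm × 0.43 + 1 − fm = 0.7692  ⇒  fm × (0.43 − 1) = −0.2308  ⇒  fm = 0.405.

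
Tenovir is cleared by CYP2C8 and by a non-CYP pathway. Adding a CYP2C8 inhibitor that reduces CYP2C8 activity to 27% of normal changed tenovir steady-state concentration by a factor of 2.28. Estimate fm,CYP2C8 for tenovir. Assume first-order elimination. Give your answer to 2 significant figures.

0.77

CL'/CL = 1 / 2.28 = 0.4386
0.27·fm + (1 − fm) = 0.4386
fm = (0.4386 − 1) / (0.27 − 1) = 0.77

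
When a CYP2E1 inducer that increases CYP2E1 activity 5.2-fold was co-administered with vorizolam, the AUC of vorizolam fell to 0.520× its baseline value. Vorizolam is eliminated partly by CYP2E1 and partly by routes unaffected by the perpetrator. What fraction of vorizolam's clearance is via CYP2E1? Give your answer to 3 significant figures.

Let x = fm,CYP2E1. Because AUC ∝ 1/CL, relative clearance rose to 1/0.520 = 1.923.
Setting x·5.2 + (1 − x) = 1.923 and solving: x = (1.923 − 1)/(5.2 − 1) = 0.220.

0.220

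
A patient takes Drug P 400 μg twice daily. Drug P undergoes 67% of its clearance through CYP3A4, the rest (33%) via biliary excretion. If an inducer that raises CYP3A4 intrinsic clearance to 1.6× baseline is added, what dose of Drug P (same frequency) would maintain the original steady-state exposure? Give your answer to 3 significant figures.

561 μg

The CYP3A4 pathway (67% of clearance) is boosted to 1.6× activity: 0.67 × 1.6 = 1.072.
The remaining 33% of clearance is unaffected.
CL_new/CL_old = 1.072 + 0.33 = 1.402.
To maintain the same steady-state level, dose must scale with clearance: new dose = 400 × 1.402 = 561 μg.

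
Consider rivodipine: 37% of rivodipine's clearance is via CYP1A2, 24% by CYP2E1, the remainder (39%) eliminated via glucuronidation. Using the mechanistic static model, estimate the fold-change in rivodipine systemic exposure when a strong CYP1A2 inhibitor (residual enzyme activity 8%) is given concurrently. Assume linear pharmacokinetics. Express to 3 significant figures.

1.52

The CYP1A2 pathway (37% of clearance) drops to 0.08× activity: 0.37 × 0.08 = 0.0296.
CYP2E1 (24%) and the residual 39% are unaffected.
New clearance relative to baseline: 0.0296 + 0.24 + 0.39 = 0.6596.
Since systemic exposure ∝ 1/CL, the ratio is 1 / 0.6596 = 1.52.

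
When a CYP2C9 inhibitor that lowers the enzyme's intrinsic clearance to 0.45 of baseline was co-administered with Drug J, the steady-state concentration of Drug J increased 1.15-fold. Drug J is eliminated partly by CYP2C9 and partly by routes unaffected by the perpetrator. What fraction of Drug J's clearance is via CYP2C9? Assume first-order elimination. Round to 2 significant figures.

0.24

Let x = fm,CYP2C9. Because steady-state concentration ∝ 1/CL, relative clearance fell to 1/1.15 = 0.8696.
Setting x·0.45 + (1 − x) = 0.8696 and solving: x = (0.8696 − 1)/(0.45 − 1) = 0.24.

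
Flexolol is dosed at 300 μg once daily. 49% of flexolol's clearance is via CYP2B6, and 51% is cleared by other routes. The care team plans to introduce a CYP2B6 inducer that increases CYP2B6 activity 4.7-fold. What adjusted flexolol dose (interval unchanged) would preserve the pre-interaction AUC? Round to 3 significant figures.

844 μg

CYP2B6: 0.49 × 4.7 = 2.303
Other: 0.51 (unchanged)
New clearance relative to baseline: 2.303 + 0.51 = 2.813.
Css,avg = (dose rate)/CL, so holding Css fixed requires dose ∝ CL: 300 × 2.813 = 844 μg.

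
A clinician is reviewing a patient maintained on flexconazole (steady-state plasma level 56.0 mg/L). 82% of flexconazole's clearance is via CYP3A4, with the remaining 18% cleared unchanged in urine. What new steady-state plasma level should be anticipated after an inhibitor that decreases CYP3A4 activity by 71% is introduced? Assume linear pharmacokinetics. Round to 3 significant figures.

134 mg/L

CYP3A4: 0.82 × 0.29 = 0.2378
Other: 0.18 (unchanged)
CL_new/CL_old = 0.2378 + 0.18 = 0.4178.
Steady-state plasma level ∝ 1/CL, so new value = 56.0 / 0.4178 = 134 mg/L.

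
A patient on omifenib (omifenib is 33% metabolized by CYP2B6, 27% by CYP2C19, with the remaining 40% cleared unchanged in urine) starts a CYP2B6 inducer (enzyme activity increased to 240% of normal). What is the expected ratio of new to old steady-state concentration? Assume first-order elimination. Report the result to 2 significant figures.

The CYP2B6 pathway (33% of clearance) rises to 2.4× activity: 0.33 × 2.4 = 0.792.
CYP2C19 (27%) and the residual 40% are unaffected.
Relative clearance = 0.792 + 0.27 + 0.4 = 1.462.
Steady-state concentration is inversely proportional to clearance, so the fold-change is 1 / 1.462 = 0.68.

0.68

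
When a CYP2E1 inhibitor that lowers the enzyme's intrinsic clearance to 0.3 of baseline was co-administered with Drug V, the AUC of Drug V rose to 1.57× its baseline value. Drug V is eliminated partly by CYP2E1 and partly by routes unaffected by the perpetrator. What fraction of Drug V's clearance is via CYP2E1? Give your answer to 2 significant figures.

0.52

Write x for the fraction cleared via CYP2E1. The observed AUC change means clearance fell to 1/1.57 = 0.6369 of baseline.
Only the CYP2E1 route changed, so 0.6369 = x·0.3 + (1 − x), giving x = 0.52.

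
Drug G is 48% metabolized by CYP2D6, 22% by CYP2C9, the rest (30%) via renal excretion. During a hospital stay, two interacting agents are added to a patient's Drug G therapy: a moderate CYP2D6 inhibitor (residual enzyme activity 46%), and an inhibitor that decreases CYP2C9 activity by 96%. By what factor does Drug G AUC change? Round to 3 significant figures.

1.89

The CYP2D6 pathway (48% of clearance) falls to 0.46× activity: 0.48 × 0.46 = 0.2208.
The CYP2C9 pathway (22% of clearance) drops to 0.04× activity: 0.22 × 0.04 = 0.0088.
Non-CYP routes (30%) are unchanged.
Relative clearance = 0.2208 + 0.0088 + 0.3 = 0.5296.
Because AUC varies inversely with clearance, the combined effect is 1 / 0.5296 = 1.89.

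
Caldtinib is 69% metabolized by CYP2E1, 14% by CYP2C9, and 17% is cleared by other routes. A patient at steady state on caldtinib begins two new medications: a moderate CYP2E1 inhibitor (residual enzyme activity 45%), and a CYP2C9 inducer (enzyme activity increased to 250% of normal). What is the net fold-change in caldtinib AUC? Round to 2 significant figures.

1.2

The CYP2E1 pathway (69% of clearance) is reduced to 0.45× activity: 0.69 × 0.45 = 0.3105.
The CYP2C9 pathway (14% of clearance) increases to 2.5× activity: 0.14 × 2.5 = 0.35.
The remaining 17% of clearance is unaffected.
CL_new/CL_old = 0.3105 + 0.35 + 0.17 = 0.8305.
AUC ∝ 1/CL: fold-change = 1 / 0.8305 = 1.2.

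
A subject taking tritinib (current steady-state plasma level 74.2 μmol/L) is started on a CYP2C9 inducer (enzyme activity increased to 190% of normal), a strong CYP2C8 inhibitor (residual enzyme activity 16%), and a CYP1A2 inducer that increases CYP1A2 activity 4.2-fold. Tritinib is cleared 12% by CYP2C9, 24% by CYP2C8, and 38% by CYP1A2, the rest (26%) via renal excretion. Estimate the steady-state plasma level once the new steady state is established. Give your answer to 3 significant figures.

The CYP2C9 pathway (12% of clearance) rises to 1.9× activity: 0.12 × 1.9 = 0.228.
The CYP2C8 pathway (24% of clearance) is reduced to 0.16× activity: 0.24 × 0.16 = 0.0384.
The CYP1A2 pathway (38% of clearance) increases to 4.2× activity: 0.38 × 4.2 = 1.596.
The remaining 26% of clearance is unaffected.
CL_new/CL_old = 0.228 + 0.0384 + 1.596 + 0.26 = 2.1224.
Dividing the baseline by the relative clearance: 74.2 / 2.1224 = 35.0 μmol/L.

35.0 μmol/L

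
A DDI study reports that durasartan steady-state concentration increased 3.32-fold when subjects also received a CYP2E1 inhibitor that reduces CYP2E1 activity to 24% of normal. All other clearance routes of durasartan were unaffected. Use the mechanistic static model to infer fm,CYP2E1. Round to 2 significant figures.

0.92

Write x for the fraction cleared via CYP2E1. The observed steady-state concentration change means clearance fell to 1/3.32 = 0.3012 of baseline.
Setting x·0.24 + (1 − x) = 0.3012 and solving: x = (0.3012 − 1)/(0.24 − 1) = 0.92.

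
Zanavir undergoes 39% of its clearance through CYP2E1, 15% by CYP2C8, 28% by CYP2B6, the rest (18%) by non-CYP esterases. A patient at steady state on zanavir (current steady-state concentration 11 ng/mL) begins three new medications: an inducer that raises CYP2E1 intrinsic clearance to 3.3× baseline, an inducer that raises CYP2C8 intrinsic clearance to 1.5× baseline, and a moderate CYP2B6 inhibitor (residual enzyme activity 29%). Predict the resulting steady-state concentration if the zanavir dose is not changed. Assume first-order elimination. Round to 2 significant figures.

The CYP2E1 pathway (39% of clearance) increases to 3.3× activity: 0.39 × 3.3 = 1.287.
The CYP2C8 pathway (15% of clearance) increases to 1.5× activity: 0.15 × 1.5 = 0.225.
The CYP2B6 pathway (28% of clearance) is reduced to 0.29× activity: 0.28 × 0.29 = 0.0812.
The remaining 18% of clearance is unaffected.
New clearance relative to baseline: 1.287 + 0.225 + 0.0812 + 0.18 = 1.7732.
New steady-state concentration = 11 / 1.7732 = 6.2 ng/mL (concentration scales inversely with clearance).

6.2 ng/mL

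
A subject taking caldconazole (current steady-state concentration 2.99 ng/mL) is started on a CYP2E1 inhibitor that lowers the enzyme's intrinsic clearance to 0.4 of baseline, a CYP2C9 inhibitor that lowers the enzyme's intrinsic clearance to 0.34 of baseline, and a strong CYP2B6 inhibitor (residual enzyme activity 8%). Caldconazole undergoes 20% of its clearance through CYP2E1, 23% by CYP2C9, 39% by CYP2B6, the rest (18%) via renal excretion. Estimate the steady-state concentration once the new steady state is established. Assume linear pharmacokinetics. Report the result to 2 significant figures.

The CYP2E1 pathway (20% of clearance) drops to 0.4× activity: 0.2 × 0.4 = 0.08.
The CYP2C9 pathway (23% of clearance) drops to 0.34× activity: 0.23 × 0.34 = 0.0782.
The CYP2B6 pathway (39% of clearance) drops to 0.08× activity: 0.39 × 0.08 = 0.0312.
The remaining 18% of clearance is unaffected.
New clearance relative to baseline: 0.08 + 0.0782 + 0.0312 + 0.18 = 0.3694.
New steady-state concentration = 2.99 / 0.3694 = 8.1 ng/mL (concentration scales inversely with clearance).

8.1 ng/mL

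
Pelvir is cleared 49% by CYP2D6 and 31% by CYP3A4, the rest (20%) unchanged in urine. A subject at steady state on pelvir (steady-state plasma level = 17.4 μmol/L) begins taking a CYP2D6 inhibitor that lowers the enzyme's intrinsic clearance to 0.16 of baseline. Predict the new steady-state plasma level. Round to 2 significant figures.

30 μmol/L

CYP2D6: 0.49 × 0.16 = 0.0784
CYP3A4: 0.31 (unchanged)
Other: 0.2 (unchanged)
New clearance relative to baseline: 0.0784 + 0.31 + 0.2 = 0.5884.
With dosing unchanged, steady-state plasma level scales as 1/CL: 17.4 / 0.5884 = 30 μmol/L.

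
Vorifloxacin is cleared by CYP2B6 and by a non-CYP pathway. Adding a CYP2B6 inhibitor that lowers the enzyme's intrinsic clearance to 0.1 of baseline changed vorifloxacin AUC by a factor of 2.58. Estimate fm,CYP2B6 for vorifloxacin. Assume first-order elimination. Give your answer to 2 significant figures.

0.68

CL'/CL = 1 / 2.58 = 0.3876
0.1·fm + (1 − fm) = 0.3876
fm = (0.3876 − 1) / (0.1 − 1) = 0.68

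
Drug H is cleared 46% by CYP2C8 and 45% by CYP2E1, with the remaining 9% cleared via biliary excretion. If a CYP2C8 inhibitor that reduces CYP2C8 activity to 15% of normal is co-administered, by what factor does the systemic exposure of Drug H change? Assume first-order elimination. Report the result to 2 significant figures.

The CYP2C8 pathway (46% of clearance) is reduced to 0.15× activity: 0.46 × 0.15 = 0.069.
CYP2E1 (45%) and the residual 9% are unaffected.
CL_new/CL_old = 0.069 + 0.45 + 0.09 = 0.609.
Systemic exposure ratio = CL_old/CL_new = 1 / 0.609 = 1.6.

1.6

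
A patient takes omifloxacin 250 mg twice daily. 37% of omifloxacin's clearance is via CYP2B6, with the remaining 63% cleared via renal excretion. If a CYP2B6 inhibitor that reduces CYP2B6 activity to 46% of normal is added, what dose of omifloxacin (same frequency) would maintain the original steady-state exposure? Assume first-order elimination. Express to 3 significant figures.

CYP2B6: 0.37 × 0.46 = 0.1702
Other: 0.63 (unchanged)
New clearance relative to baseline: 0.1702 + 0.63 = 0.8002.
Exposure is unchanged when dose changes in proportion to clearance. New dose = 250 mg × 0.8002 = 200 mg.

200 mg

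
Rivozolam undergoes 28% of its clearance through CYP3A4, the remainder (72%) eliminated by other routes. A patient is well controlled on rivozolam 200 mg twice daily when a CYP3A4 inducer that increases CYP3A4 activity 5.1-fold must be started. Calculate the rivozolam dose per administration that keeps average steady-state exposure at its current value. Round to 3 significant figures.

CYP3A4: 0.28 × 5.1 = 1.428
Other: 0.72 (unchanged)
New clearance relative to baseline: 1.428 + 0.72 = 2.148.
Exposure is unchanged when dose changes in proportion to clearance. New dose = 200 mg × 2.148 = 430 mg.

430 mg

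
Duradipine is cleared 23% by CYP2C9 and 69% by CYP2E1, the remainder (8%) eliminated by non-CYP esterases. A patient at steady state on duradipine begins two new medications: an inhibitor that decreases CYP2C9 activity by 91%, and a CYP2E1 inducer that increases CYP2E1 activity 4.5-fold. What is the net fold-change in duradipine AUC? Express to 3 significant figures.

The CYP2C9 pathway (23% of clearance) is reduced to 0.09× activity: 0.23 × 0.09 = 0.0207.
The CYP2E1 pathway (69% of clearance) rises to 4.5× activity: 0.69 × 4.5 = 3.105.
Non-CYP routes (8%) are unchanged.
Relative clearance = 0.0207 + 3.105 + 0.08 = 3.2057.
Because AUC varies inversely with clearance, the combined effect is 1 / 3.2057 = 0.312.

0.312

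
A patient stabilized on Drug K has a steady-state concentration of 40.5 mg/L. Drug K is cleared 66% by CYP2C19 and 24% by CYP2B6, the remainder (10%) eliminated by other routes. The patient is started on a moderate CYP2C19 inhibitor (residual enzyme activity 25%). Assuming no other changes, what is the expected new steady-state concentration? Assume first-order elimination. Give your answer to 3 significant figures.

The CYP2C19 pathway (66% of clearance) is reduced to 0.25× activity: 0.66 × 0.25 = 0.165.
CYP2B6 (24%) and the residual 10% are unaffected.
CL_new/CL_old = 0.165 + 0.24 + 0.1 = 0.505.
With dosing unchanged, steady-state concentration scales as 1/CL: 40.5 / 0.505 = 80.2 mg/L.

80.2 mg/L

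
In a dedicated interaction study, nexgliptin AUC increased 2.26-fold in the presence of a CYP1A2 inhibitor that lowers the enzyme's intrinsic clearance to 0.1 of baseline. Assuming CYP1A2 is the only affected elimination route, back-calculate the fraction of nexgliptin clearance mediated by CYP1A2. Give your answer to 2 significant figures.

0.62

CL'/CL = 1 / 2.26 = 0.4425
0.1·fm + (1 − fm) = 0.4425
fm = (0.4425 − 1) / (0.1 − 1) = 0.62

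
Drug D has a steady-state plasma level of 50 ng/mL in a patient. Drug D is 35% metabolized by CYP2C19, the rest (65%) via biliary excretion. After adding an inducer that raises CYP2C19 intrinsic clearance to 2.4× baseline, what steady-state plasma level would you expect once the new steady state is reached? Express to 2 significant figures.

34 ng/mL

The CYP2C19 pathway (35% of clearance) rises to 2.4× activity: 0.35 × 2.4 = 0.84.
The remaining 65% of clearance is unaffected.
New clearance relative to baseline: 0.84 + 0.65 = 1.49.
New steady-state plasma level = baseline ÷ relative clearance = 50 / 1.49 = 34 ng/mL.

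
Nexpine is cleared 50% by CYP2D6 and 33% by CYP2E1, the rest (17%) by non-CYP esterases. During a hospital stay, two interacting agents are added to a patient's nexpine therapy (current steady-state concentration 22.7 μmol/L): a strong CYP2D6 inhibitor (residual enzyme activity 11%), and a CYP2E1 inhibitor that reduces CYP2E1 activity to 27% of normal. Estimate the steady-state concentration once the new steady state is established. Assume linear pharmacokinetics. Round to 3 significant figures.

CYP2D6: 0.5 × 0.11 = 0.055
CYP2E1: 0.33 × 0.27 = 0.0891
Other: 0.17 (unchanged)
Relative clearance = 0.055 + 0.0891 + 0.17 = 0.3141.
Dividing the baseline by the relative clearance: 22.7 / 0.3141 = 72.3 μmol/L.

72.3 μmol/L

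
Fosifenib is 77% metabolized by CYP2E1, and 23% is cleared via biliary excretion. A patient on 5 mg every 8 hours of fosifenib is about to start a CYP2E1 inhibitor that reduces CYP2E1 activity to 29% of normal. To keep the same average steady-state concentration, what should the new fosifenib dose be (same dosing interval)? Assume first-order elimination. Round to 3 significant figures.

The CYP2E1 pathway (77% of clearance) falls to 0.29× activity: 0.77 × 0.29 = 0.2233.
Non-CYP routes (23%) are unchanged.
CL_new/CL_old = 0.2233 + 0.23 = 0.4533.
Css,avg = (dose rate)/CL, so holding Css fixed requires dose ∝ CL: 5 × 0.4533 = 2.27 mg.

2.27 mg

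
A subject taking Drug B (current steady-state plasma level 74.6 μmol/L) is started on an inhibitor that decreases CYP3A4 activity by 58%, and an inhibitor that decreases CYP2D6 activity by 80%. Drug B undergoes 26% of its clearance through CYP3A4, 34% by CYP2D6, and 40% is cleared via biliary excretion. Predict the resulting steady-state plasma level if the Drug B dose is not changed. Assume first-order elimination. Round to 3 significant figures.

129 μmol/L

CYP3A4: 0.26 × 0.42 = 0.1092
CYP2D6: 0.34 × 0.2 = 0.068
Other: 0.4 (unchanged)
Relative clearance = 0.1092 + 0.068 + 0.4 = 0.5772.
Dividing the baseline by the relative clearance: 74.6 / 0.5772 = 129 μmol/L.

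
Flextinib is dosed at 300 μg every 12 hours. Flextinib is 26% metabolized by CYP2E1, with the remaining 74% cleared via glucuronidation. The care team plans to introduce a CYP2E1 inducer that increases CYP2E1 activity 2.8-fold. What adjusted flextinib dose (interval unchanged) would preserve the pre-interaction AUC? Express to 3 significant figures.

440 μg

CYP2E1: 0.26 × 2.8 = 0.728
Other: 0.74 (unchanged)
CL_new/CL_old = 0.728 + 0.74 = 1.468.
To maintain the same steady-state level, dose must scale with clearance: new dose = 300 × 1.468 = 440 μg.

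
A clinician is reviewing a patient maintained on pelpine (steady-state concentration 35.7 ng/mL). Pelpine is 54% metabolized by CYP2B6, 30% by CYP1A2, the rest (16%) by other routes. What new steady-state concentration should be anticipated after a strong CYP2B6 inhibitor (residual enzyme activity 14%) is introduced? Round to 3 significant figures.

The CYP2B6 pathway (54% of clearance) falls to 0.14× activity: 0.54 × 0.14 = 0.0756.
CYP1A2 (30%) and the residual 16% are unaffected.
New clearance relative to baseline: 0.0756 + 0.3 + 0.16 = 0.5356.
With dosing unchanged, steady-state concentration scales as 1/CL: 35.7 / 0.5356 = 66.7 ng/mL.

66.7 ng/mL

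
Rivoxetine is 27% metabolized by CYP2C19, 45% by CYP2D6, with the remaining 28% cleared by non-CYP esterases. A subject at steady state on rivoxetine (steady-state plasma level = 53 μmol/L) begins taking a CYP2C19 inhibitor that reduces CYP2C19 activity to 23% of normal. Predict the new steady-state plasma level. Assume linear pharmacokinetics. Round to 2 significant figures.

67 μmol/L

The CYP2C19 pathway (27% of clearance) is reduced to 0.23× activity: 0.27 × 0.23 = 0.0621.
CYP2D6 (45%) and the residual 28% are unaffected.
New clearance relative to baseline: 0.0621 + 0.45 + 0.28 = 0.7921.
Steady-state plasma level ∝ 1/CL, so new value = 53 / 0.7921 = 67 μmol/L.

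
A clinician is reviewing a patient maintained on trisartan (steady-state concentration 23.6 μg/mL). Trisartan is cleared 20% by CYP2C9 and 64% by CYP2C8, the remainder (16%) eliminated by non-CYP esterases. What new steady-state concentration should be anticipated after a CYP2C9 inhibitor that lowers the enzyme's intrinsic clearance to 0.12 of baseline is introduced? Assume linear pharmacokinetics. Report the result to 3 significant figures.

28.6 μg/mL

The CYP2C9 pathway (20% of clearance) is reduced to 0.12× activity: 0.2 × 0.12 = 0.024.
CYP2C8 (64%) and the residual 16% are unaffected.
New clearance relative to baseline: 0.024 + 0.64 + 0.16 = 0.824.
New steady-state concentration = baseline ÷ relative clearance = 23.6 / 0.824 = 28.6 μg/mL.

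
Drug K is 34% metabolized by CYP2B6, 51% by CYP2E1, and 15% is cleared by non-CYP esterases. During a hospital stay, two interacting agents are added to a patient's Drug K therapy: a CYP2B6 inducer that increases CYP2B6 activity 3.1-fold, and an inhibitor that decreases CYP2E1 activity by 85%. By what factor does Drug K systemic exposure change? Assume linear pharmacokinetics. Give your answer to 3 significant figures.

0.781

The CYP2B6 pathway (34% of clearance) increases to 3.1× activity: 0.34 × 3.1 = 1.054.
The CYP2E1 pathway (51% of clearance) falls to 0.15× activity: 0.51 × 0.15 = 0.0765.
The remaining 15% of clearance is unaffected.
Relative clearance = 1.054 + 0.0765 + 0.15 = 1.2805.
Net systemic exposure ratio = 1 / 1.2805 = 0.781.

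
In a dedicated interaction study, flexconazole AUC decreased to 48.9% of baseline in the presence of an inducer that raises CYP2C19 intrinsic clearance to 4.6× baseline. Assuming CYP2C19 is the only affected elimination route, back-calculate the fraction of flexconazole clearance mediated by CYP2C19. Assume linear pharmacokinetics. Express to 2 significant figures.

CL'/CL = 1 / 0.489 = 2.045
4.6·fm + (1 − fm) = 2.045
fm = (2.045 − 1) / (4.6 − 1) = 0.29

0.29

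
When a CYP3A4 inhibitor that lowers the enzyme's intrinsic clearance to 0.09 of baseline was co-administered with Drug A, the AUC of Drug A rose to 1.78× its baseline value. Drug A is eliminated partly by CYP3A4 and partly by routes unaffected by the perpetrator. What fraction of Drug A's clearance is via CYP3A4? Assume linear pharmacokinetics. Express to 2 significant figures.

0.48

CL'/CL = 1 / 1.78 = 0.5618
0.09·fm + (1 − fm) = 0.5618
fm = (0.5618 − 1) / (0.09 − 1) = 0.48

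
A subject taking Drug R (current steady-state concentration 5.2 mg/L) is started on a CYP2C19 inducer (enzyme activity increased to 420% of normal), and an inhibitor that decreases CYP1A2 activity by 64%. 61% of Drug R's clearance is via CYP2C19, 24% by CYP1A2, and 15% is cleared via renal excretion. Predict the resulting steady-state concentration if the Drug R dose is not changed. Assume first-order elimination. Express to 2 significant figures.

1.9 mg/L

CYP2C19: 0.61 × 4.2 = 2.562
CYP1A2: 0.24 × 0.36 = 0.0864
Other: 0.15 (unchanged)
CL_new/CL_old = 2.562 + 0.0864 + 0.15 = 2.7984.
Dividing the baseline by the relative clearance: 5.2 / 2.7984 = 1.9 mg/L.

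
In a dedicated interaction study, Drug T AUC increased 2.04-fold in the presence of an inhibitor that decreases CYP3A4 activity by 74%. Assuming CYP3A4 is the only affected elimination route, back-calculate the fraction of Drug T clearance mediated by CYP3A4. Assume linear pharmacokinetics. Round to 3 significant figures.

0.689

Write x for the fraction cleared via CYP3A4. The observed AUC change means clearance fell to 1/2.04 = 0.4902 of baseline.
Setting x·0.26 + (1 − x) = 0.4902 and solving: x = (0.4902 − 1)/(0.26 − 1) = 0.689.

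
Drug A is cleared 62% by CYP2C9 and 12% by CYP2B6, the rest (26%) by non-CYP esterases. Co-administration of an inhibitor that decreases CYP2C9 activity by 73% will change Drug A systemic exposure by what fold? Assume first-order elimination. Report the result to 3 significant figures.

The CYP2C9 pathway (62% of clearance) drops to 0.27× activity: 0.62 × 0.27 = 0.1674.
CYP2B6 (12%) and the residual 26% are unaffected.
Relative clearance = 0.1674 + 0.12 + 0.26 = 0.5474.
Since systemic exposure ∝ 1/CL, the ratio is 1 / 0.5474 = 1.83.

1.83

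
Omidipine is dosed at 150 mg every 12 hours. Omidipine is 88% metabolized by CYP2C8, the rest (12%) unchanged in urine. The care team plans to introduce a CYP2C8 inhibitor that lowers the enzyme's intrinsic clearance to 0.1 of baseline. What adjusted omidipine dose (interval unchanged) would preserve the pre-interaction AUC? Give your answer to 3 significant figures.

The CYP2C8 pathway (88% of clearance) drops to 0.1× activity: 0.88 × 0.1 = 0.088.
The remaining 12% of clearance is unaffected.
Relative clearance = 0.088 + 0.12 = 0.208.
To maintain the same steady-state level, dose must scale with clearance: new dose = 150 × 0.208 = 31.2 mg.

31.2 mg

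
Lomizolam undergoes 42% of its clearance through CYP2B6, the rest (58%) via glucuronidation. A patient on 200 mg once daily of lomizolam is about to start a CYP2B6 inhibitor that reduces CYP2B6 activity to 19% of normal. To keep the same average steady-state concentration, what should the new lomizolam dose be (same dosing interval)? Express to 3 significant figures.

132 mg

CYP2B6: 0.42 × 0.19 = 0.0798
Other: 0.58 (unchanged)
Relative clearance = 0.0798 + 0.58 = 0.6598.
Exposure is unchanged when dose changes in proportion to clearance. New dose = 200 mg × 0.6598 = 132 mg.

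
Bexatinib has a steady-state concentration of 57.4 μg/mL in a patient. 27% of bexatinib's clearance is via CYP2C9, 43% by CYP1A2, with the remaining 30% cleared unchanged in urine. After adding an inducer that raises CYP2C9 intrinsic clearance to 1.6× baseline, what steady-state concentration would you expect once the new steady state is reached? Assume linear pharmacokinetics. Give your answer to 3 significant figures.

The CYP2C9 pathway (27% of clearance) rises to 1.6× activity: 0.27 × 1.6 = 0.432.
CYP1A2 (43%) and the residual 30% are unaffected.
CL_new/CL_old = 0.432 + 0.43 + 0.3 = 1.162.
New steady-state concentration = baseline ÷ relative clearance = 57.4 / 1.162 = 49.4 μg/mL.

49.4 μg/mL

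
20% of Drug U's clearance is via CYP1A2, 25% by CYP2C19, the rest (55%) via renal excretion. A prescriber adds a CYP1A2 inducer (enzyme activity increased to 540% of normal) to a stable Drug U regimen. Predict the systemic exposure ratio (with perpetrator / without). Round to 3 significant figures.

CYP1A2: 0.2 × 5.4 = 1.08
CYP2C19: 0.25 (unchanged)
Other: 0.55 (unchanged)
Relative clearance = 1.08 + 0.25 + 0.55 = 1.88.
Systemic exposure ratio = CL_old/CL_new = 1 / 1.88 = 0.532.

0.532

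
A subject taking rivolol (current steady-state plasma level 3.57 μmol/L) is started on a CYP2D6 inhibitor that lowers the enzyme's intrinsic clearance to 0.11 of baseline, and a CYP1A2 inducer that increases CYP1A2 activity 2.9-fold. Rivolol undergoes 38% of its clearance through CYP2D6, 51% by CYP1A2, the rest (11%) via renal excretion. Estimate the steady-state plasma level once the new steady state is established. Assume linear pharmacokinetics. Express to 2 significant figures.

The CYP2D6 pathway (38% of clearance) drops to 0.11× activity: 0.38 × 0.11 = 0.0418.
The CYP1A2 pathway (51% of clearance) is boosted to 2.9× activity: 0.51 × 2.9 = 1.479.
The remaining 11% of clearance is unaffected.
CL_new/CL_old = 0.0418 + 1.479 + 0.11 = 1.6308.
New steady-state plasma level = 3.57 / 1.6308 = 2.2 μmol/L (concentration scales inversely with clearance).

2.2 μmol/L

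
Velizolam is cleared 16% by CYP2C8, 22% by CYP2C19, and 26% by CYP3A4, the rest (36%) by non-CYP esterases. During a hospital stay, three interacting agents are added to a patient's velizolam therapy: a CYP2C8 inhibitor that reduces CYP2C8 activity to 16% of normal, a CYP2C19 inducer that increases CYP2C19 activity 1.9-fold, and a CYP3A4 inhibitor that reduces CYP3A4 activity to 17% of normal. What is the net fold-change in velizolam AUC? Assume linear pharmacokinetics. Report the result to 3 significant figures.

The CYP2C8 pathway (16% of clearance) drops to 0.16× activity: 0.16 × 0.16 = 0.0256.
The CYP2C19 pathway (22% of clearance) increases to 1.9× activity: 0.22 × 1.9 = 0.418.
The CYP3A4 pathway (26% of clearance) drops to 0.17× activity: 0.26 × 0.17 = 0.0442.
Non-CYP routes (36%) are unchanged.
New clearance relative to baseline: 0.0256 + 0.418 + 0.0442 + 0.36 = 0.8478.
Because AUC varies inversely with clearance, the combined effect is 1 / 0.8478 = 1.18.

1.18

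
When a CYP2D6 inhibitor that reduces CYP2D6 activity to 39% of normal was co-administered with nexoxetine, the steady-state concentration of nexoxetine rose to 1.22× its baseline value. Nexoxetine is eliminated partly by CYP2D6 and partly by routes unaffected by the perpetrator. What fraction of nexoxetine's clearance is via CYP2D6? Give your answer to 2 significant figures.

0.30

CL'/CL = 1 / 1.22 = 0.8197
0.39·fm + (1 − fm) = 0.8197
fm = (0.8197 − 1) / (0.39 − 1) = 0.30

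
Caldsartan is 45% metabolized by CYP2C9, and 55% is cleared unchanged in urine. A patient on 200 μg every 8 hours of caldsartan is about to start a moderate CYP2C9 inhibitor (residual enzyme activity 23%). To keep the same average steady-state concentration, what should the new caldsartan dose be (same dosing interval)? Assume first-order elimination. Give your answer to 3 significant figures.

The CYP2C9 pathway (45% of clearance) is reduced to 0.23× activity: 0.45 × 0.23 = 0.1035.
The remaining 55% of clearance is unaffected.
CL_new/CL_old = 0.1035 + 0.55 = 0.6535.
Exposure is unchanged when dose changes in proportion to clearance. New dose = 200 μg × 0.6535 = 131 μg.

131 μg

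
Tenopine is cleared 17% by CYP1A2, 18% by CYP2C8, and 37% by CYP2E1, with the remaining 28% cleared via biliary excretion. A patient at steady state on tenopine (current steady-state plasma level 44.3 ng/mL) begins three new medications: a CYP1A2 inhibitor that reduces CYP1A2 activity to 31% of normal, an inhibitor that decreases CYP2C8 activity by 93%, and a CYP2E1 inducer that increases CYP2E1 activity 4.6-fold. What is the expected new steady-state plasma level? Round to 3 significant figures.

21.6 ng/mL

The CYP1A2 pathway (17% of clearance) falls to 0.31× activity: 0.17 × 0.31 = 0.0527.
The CYP2C8 pathway (18% of clearance) is reduced to 0.07× activity: 0.18 × 0.07 = 0.0126.
The CYP2E1 pathway (37% of clearance) rises to 4.6× activity: 0.37 × 4.6 = 1.702.
The remaining 28% of clearance is unaffected.
New clearance relative to baseline: 0.0527 + 0.0126 + 1.702 + 0.28 = 2.0473.
New steady-state plasma level = 44.3 / 2.0473 = 21.6 ng/mL (concentration scales inversely with clearance).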